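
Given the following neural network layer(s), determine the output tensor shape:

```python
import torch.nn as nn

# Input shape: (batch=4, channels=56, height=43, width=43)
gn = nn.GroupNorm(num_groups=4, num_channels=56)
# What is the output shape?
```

Input: (4, 56, 43, 43) -> Output: (4, 56, 43, 43)

Answer: (4, 56, 43, 43)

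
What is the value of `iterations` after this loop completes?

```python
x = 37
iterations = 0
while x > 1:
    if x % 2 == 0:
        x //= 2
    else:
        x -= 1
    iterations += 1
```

Steps to reduce 37 to 1
`iterations` takes the values: 0 → 1 → 2 → 3 → 4 → 5 → 6 → 7

Answer: 7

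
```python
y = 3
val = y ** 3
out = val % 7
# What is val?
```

Trace:
`y = 3` → y = 3
`val = y ** 3` → val = 27
`out = val % 7` → out = 6
So val = 27

Answer: 27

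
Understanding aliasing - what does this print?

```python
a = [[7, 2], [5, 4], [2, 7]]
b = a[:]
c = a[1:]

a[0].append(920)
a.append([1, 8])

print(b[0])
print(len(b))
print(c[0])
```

Key concept: slice with nested mutation.
Step by step:
`a = [[7, 2], [5, 4], [2, 7]]` → a = [[7, 2], [5, 4], [2, 7]]
`b = a[:]` → b = [[7, 2], [5, 4], [2, 7]]
`c = a[1:]` → c = [[5, 4], [2, 7]]
`a[0].append(920)` → a = [[7, 2, 920], [5, 4], [2, 7]]; b = [[7, 2, 920], [5, 4], [2, 7]]
`a.append([1, 8])` → a = [[7, 2, 920], [5, 4], [2, 7], [1, 8]]
`print(b[0])` → prints [7, 2, 920]
`print(len(b))` → prints 3
`print(c[0])` → prints [5, 4]

Answer:
[7, 2, 920]
3
[5, 4]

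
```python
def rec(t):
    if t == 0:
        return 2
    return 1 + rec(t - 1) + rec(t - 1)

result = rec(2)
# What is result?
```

rec(t) = 1 + 2·rec(t-1), rec(0)=2. Closed form: (2+1)·2^2 - 1 = 11.

Answer: 11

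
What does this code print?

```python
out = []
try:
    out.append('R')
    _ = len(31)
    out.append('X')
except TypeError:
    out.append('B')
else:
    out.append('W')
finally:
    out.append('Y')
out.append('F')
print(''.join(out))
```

Execution trace: 'R' (try body) → 'B' (except TypeError) → 'Y' (finally) → 'F' (after the try/except). Output: RBYF

Answer: RBYF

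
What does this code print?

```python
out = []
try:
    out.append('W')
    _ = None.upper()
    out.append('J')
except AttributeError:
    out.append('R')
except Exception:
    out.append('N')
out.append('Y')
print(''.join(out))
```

Execution trace: 'W' (try body) → 'R' (except AttributeError) → 'Y' (after the try/except). Output: WRY

Answer: WRY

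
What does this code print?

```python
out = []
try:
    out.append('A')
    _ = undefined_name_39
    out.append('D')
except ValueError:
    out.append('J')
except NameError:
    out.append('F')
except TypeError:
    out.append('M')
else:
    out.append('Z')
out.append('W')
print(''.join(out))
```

Execution trace: 'A' (try body) → 'F' (except NameError) → 'W' (after the try/except). Output: AFW

Answer: AFW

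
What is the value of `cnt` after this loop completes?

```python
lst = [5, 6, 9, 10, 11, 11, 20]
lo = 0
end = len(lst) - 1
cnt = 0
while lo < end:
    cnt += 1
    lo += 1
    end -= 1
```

Iterations until pointers meet (list length 7)
`cnt` takes the values: 0 → 1 → 2 → 3

Answer: 3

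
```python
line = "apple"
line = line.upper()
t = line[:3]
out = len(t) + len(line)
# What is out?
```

Trace:
`line = "apple"` → line = 'apple'
`line = line.upper()` → line = 'APPLE'
`t = line[:3]` → t = 'APP'
`out = len(t) + len(line)` → out = 8
So out = 8

Answer: 8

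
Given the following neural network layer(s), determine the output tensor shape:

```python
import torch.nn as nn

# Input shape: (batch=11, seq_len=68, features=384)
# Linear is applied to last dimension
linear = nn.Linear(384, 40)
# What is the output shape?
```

Input: (11, 68, 384) -> Output: (11, 68, 40)

Answer: (11, 68, 40)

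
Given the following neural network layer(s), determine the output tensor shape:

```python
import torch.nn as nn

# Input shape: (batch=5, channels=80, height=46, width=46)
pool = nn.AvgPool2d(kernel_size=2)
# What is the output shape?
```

Input: (5, 80, 46, 46) -> Output: (5, 80, 23, 23)

Answer: (5, 80, 23, 23)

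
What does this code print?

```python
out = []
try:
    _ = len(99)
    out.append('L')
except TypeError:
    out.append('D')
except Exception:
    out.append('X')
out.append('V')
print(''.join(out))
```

Execution trace: 'D' (except TypeError) → 'V' (after the try/except). Output: DV

Answer: DV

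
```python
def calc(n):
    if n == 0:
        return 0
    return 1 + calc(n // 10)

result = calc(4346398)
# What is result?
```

Count of digits of 4346398: 7

Answer: 7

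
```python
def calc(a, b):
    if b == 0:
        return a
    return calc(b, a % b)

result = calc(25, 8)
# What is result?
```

calc(25, 8) -> calc(8, 1) -> calc(1, 0) -> 1

Answer: 1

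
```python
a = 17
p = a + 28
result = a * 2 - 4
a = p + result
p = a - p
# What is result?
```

Trace:
`a = 17` → a = 17
`p = a + 28` → p = 45
`result = a * 2 - 4` → result = 30
`a = p + result` → a = 75
`p = a - p` → p = 30
So result = 30

Answer: 30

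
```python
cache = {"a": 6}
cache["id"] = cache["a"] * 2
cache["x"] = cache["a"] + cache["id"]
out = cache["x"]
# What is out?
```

Trace:
`cache = {"a": 6}` → cache = {'a': 6}
`cache["id"] = cache["a"] * 2` → cache = {'a': 6, 'id': 12}
`cache["x"] = cache["a"] + cache["id"]` → cache = {'a': 6, 'id': 12, 'x': 18}
`out = cache["x"]` → out = 18
So out = 18

Answer: 18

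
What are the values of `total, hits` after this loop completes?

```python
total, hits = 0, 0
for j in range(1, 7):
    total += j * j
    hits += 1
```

Sum of squares and count
`total, hits` takes the values: (0, 0) → (1, 0) → (1, 1) → (5, 1) → (5, 2) → (14, 2) → (14, 3) → (30, 3) → (30, 4) → (55, 4) → (55, 5) → (91, 5) → (91, 6)

Answer: 91, 6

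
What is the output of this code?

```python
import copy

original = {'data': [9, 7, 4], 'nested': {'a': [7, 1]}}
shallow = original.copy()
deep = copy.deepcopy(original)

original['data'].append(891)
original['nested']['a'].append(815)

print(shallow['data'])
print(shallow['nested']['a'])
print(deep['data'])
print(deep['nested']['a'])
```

Key concept: comparing shallow vs deep copy.
Step by step:
`original = {'data': [9, 7, 4], 'nested': {'a': [7, 1]}}` → original = {'data': [9, 7, 4], 'nested': {'a': [7, 1]}}
`shallow = original.copy()` → shallow = {'data': [9, 7, 4], 'nested': {'a': [7, 1]}}
`deep = copy.deepcopy(original)` → deep = {'data': [9, 7, 4], 'nested': {'a': [7, 1]}}
`original['data'].append(891)` → original = {'data': [9, 7, 4, 891], 'nested': {'a': [7, 1]}}; shallow = {'data': [9, 7, 4, 891], 'nested': {'a': [7, 1]}}
`original['nested']['a'].append(815)` → original = {'data': [9, 7, 4, 891], 'nested': {'a': [7, 1, 815]}}; shallow = {'data': [9, 7, 4, 891], 'nested': {'a': [7, 1, 815]}}
`print(shallow['data'])` → prints [9, 7, 4, 891]
`print(shallow['nested']['a'])` → prints [7, 1, 815]
`print(deep['data'])` → prints [9, 7, 4]
`print(deep['nested']['a'])` → prints [7, 1]

Answer:
[9, 7, 4, 891]
[7, 1, 815]
[9, 7, 4]
[7, 1]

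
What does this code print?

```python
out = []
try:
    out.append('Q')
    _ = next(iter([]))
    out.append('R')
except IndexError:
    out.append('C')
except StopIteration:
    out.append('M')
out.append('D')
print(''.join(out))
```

Execution trace: 'Q' (try body) → 'M' (except StopIteration) → 'D' (after the try/except). Output: QMD

Answer: QMD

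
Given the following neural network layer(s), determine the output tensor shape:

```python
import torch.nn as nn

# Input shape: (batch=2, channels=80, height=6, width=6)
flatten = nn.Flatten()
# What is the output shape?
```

Input: (2, 80, 6, 6) -> Output: (2, 2880)

Answer: (2, 2880)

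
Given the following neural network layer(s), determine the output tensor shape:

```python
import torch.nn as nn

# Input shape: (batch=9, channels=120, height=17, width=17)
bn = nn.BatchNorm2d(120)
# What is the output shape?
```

Input: (9, 120, 17, 17) -> Output: (9, 120, 17, 17)

Answer: (9, 120, 17, 17)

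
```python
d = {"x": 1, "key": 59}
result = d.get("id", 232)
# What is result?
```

Trace:
`d = {"x": 1, "key": 59}` → d = {'x': 1, 'key': 59}
`result = d.get("id", 232)` → result = 232
So result = 232

Answer: 232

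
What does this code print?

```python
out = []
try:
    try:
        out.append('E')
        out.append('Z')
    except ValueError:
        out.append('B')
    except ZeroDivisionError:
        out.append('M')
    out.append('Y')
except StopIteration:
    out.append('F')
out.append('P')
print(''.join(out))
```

Execution trace: 'E' (inner try body) → 'Z' (inner try body, no exception) → 'Y' (try body, no exception) → 'P' (after the try/except). Output: EZYP

Answer: EZYP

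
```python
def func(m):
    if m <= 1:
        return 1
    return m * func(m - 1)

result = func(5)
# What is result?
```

func(5) = 5 * 4 * 3 * 2 * 1 = 120

Answer: 120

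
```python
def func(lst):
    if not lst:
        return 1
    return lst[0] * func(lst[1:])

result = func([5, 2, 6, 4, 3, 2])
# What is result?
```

Product over [5, 2, 6, 4, 3, 2] = 5 * 2 * 6 * 4 * 3 * 2 = 1440

Answer: 1440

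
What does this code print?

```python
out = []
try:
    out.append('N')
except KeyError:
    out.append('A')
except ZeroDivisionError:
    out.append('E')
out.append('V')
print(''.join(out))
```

Execution trace: 'N' (try body, no exception) → 'V' (after the try/except). Output: NV

Answer: NV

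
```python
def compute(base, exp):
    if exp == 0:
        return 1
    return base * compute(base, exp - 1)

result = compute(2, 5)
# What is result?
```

compute(2, 5) = 2 * 2 * 2 * 2 * 2 = 32

Answer: 32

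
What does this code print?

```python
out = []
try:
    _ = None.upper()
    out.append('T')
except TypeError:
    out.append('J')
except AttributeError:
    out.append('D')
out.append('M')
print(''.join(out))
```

Execution trace: 'D' (except AttributeError) → 'M' (after the try/except). Output: DM

Answer: DM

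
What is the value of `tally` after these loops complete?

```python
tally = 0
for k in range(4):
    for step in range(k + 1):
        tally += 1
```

Triangle: 1 + 2 + ... + 4
`tally` takes the values: 0 → 1 → 2 → 3 → 4 → 5 → 6 → 7 → 8 → 9 → 10

Answer: 10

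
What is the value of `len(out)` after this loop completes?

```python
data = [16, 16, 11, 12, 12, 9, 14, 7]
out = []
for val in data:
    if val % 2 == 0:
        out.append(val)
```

Count even numbers in [16, 16, 11, 12, 12, 9, 14, 7]
`out` takes the values: [] → [16] → [16, 16] → [16, 16, 12] → [16, 16, 12, 12] → [16, 16, 12, 12, 14]
So `len(out)` = 5

Answer: 5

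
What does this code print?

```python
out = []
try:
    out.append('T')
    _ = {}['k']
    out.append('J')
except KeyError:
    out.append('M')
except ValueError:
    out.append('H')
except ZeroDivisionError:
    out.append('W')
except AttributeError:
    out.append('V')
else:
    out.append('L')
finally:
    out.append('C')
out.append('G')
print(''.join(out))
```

Execution trace: 'T' (try body) → 'M' (except KeyError) → 'C' (finally) → 'G' (after the try/except). Output: TMCG

Answer: TMCG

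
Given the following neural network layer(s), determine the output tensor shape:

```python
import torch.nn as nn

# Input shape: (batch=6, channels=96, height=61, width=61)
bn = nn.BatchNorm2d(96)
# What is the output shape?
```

Input: (6, 96, 61, 61) -> Output: (6, 96, 61, 61)

Answer: (6, 96, 61, 61)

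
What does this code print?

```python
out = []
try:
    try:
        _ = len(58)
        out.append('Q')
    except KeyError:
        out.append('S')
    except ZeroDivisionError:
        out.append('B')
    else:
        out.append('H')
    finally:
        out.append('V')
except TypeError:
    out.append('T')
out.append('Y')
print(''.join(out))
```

Execution trace: 'V' (finally) → 'T' (outer except TypeError) → 'Y' (after the try/except). Output: VTY

Answer: VTY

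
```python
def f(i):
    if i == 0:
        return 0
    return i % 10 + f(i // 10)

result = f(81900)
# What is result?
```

Sum of digits of 81900: 0 + 0 + 9 + 1 + 8 = 18

Answer: 18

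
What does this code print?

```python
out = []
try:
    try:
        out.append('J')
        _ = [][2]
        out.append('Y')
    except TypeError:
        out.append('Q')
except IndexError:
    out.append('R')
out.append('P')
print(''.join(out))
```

Execution trace: 'J' (try body) → 'R' (outer except IndexError) → 'P' (after the try/except). Output: JRP

Answer: JRP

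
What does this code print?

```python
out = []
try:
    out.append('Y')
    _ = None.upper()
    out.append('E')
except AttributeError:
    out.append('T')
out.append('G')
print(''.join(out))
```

Execution trace: 'Y' (try body) → 'T' (except AttributeError) → 'G' (after the try/except). Output: YTG

Answer: YTG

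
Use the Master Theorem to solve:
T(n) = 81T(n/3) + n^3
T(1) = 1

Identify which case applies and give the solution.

a=81, b=3, f(n)=n^3. log_3(81) = 4. Since c=3 < 4, Case 1 applies: T(n) = Θ(n^log_b(a)) = O(n^4).

Answer: O(n^4) - Case 1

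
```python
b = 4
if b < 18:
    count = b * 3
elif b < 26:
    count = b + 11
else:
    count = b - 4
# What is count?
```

Trace:
`b = 4` → b = 4
`if b < 18: ...` → b < 18 is True → count = 12
So count = 12

Answer: 12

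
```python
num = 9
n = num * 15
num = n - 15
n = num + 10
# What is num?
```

Trace:
`num = 9` → num = 9
`n = num * 15` → n = 135
`num = n - 15` → num = 120
`n = num + 10` → n = 130
So num = 120

Answer: 120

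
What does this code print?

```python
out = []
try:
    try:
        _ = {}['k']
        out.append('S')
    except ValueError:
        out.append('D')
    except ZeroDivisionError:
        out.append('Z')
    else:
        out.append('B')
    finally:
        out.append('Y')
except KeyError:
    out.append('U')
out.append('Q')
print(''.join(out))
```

Execution trace: 'Y' (finally) → 'U' (outer except KeyError) → 'Q' (after the try/except). Output: YUQ

Answer: YUQ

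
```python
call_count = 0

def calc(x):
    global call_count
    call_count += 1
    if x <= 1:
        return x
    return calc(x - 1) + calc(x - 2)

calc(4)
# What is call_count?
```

Calls(x) = 1 + Calls(x-1) + Calls(x-2); Calls(0)=Calls(1)=1. For x=4 this gives 9.

Answer: 9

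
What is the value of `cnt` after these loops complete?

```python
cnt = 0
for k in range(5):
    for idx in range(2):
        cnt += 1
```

5 * 2 = 10
`cnt` takes the values: 0 → 1 → 2 → 3 → 4 → 5 → 6 → 7 → 8 → 9 → 10

Answer: 10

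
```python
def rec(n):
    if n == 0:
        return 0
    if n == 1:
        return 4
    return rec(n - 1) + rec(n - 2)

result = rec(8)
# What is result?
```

Build up from base cases: rec(0)=0, rec(1)=4, rec(2)=4, rec(3)=8, rec(4)=12, rec(5)=20, rec(6)=32, ..., rec(8)=84

Answer: 84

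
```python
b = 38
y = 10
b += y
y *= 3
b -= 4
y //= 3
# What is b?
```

Trace:
`b = 38` → b = 38
`y = 10` → y = 10
`b += y` → b = 48
`y *= 3` → y = 30
`b -= 4` → b = 44
`y //= 3` → y = 10
So b = 44

Answer: 44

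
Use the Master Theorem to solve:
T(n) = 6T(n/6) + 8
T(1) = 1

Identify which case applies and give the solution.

a=6, b=6, f(n)=8. log_6(6) = 1. Since c=0 < 1, Case 1 applies: T(n) = Θ(n^log_b(a)) = O(n).

Answer: O(n) - Case 1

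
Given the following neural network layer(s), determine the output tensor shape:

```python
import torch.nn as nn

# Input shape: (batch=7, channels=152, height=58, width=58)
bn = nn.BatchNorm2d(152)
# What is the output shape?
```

Input: (7, 152, 58, 58) -> Output: (7, 152, 58, 58)

Answer: (7, 152, 58, 58)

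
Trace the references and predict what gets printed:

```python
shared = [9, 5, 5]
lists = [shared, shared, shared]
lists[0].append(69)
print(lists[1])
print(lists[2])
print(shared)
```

Key concept: list of same reference.
Step by step:
`shared = [9, 5, 5]` → shared = [9, 5, 5]
`lists = [shared, shared, shared]` → lists = [[9, 5, 5], [9, 5, 5], [9, 5, 5]]
`lists[0].append(69)` → shared = [9, 5, 5, 69]; lists = [[9, 5, 5, 69], [9, 5, 5, 69], [9, 5, 5, 69]]
`print(lists[1])` → prints [9, 5, 5, 69]
`print(lists[2])` → prints [9, 5, 5, 69]
`print(shared)` → prints [9, 5, 5, 69]

Answer:
[9, 5, 5, 69]
[9, 5, 5, 69]
[9, 5, 5, 69]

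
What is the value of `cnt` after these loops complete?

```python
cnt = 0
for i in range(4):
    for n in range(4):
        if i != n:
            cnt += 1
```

4² - 4 (exclude diagonal)
`cnt` takes the values: 0 → 1 → 2 → 3 → 4 → 5 → 6 → 7 → 8 → 9 → 10 → 11 → 12

Answer: 12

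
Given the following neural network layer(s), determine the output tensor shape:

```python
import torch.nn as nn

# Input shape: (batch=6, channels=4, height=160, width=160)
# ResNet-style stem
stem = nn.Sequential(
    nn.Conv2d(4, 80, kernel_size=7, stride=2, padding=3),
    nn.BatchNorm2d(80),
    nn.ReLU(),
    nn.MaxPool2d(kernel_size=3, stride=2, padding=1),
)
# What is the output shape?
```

Input: (6, 4, 160, 160) -> after Conv2d 7x7 stride=2: (6, 80, 80, 80) -> Output: (6, 80, 40, 40)

Answer: (6, 80, 40, 40)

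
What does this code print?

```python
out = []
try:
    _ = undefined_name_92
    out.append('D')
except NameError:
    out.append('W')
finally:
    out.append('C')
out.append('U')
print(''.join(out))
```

Execution trace: 'W' (except NameError) → 'C' (finally) → 'U' (after the try/except). Output: WCU

Answer: WCU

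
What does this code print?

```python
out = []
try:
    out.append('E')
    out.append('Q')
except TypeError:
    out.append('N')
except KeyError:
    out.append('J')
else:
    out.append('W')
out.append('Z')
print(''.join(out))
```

Execution trace: 'E' (try body) → 'Q' (try body, no exception) → 'W' (else) → 'Z' (after the try/except). Output: EQWZ

Answer: EQWZ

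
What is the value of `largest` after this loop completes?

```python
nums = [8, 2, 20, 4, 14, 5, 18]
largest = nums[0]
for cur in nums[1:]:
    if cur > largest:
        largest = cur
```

Maximum of [8, 2, 20, 4, 14, 5, 18]
`largest` takes the values: 8 → 20

Answer: 20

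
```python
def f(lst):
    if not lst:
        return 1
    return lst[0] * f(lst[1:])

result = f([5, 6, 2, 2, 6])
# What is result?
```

Product over [5, 6, 2, 2, 6] = 5 * 6 * 2 * 2 * 6 = 720

Answer: 720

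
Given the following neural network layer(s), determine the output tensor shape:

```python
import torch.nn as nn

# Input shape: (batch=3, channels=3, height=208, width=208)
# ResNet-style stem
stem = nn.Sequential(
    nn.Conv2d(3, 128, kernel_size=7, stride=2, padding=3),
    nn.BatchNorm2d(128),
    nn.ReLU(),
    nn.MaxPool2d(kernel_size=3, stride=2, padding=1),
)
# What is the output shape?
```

Input: (3, 3, 208, 208) -> after Conv2d 7x7 stride=2: (3, 128, 104, 104) -> Output: (3, 128, 52, 52)

Answer: (3, 128, 52, 52)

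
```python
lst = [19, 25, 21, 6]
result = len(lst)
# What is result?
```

Trace:
`lst = [19, 25, 21, 6]` → lst = [19, 25, 21, 6]
`result = len(lst)` → result = 4
So result = 4

Answer: 4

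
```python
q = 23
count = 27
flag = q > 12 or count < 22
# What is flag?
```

Trace:
`q = 23` → q = 23
`count = 27` → count = 27
`flag = q > 12 or count < 22` → flag = True
So flag = True

Answer: True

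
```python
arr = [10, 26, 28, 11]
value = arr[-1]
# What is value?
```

Trace:
`arr = [10, 26, 28, 11]` → arr = [10, 26, 28, 11]
`value = arr[-1]` → value = 11
So value = 11

Answer: 11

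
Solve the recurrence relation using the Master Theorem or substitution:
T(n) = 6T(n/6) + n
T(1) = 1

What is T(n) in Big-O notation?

By Master Theorem: a=6, b=6, f(n)=n. Since log_6(6) = 1 and f(n) = Θ(n^1), Case 2 applies. T(n) = O(n log n).

Answer: O(n log n)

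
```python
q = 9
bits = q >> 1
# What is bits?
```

Trace:
`q = 9` → q = 9
`bits = q >> 1` → bits = 4
So bits = 4

Answer: 4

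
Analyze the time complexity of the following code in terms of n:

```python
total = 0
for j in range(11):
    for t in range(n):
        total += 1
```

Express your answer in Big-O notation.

Each loop level contributes: 1 × n. Multiplying the contributions gives O(n).

Answer: O(n)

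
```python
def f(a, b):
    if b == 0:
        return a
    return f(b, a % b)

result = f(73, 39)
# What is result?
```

f(73, 39) -> f(39, 34) -> f(34, 5) -> f(5, 4) -> f(4, 1) -> f(1, 0) -> 1

Answer: 1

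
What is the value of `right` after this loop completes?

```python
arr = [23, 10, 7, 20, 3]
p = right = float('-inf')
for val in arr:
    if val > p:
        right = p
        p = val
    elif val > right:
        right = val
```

Second largest (with repeats) in [23, 10, 7, 20, 3]
`right` takes the values: -inf → 10 → 20

Answer: 20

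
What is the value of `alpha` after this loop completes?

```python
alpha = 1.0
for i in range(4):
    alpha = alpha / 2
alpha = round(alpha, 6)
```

Halving LR 4 times: 1 / 2^4
`alpha` takes the values: 1.0 → 0.5 → 0.25 → 0.125 → 0.0625

Answer: 0.0625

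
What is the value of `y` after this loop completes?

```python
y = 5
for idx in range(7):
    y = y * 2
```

Multiply by 2, 7 times: 5 * 2^7 = 640
`y` takes the values: 5 → 10 → 20 → 40 → 80 → 160 → 320 → 640

Answer: 640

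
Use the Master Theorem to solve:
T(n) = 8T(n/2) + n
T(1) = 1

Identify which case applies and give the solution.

a=8, b=2, f(n)=n. log_2(8) = 3. Since c=1 < 3, Case 1 applies: T(n) = Θ(n^log_b(a)) = O(n^3).

Answer: O(n^3) - Case 1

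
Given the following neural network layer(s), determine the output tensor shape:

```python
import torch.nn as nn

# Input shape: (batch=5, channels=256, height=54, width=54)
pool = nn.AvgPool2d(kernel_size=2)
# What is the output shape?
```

Input: (5, 256, 54, 54) -> Output: (5, 256, 27, 27)

Answer: (5, 256, 27, 27)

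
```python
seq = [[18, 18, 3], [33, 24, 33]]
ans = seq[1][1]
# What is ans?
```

Trace:
`seq = [[18, 18, 3], [33, 24, 33]]` → seq = [[18, 18, 3], [33, 24, 33]]
`ans = seq[1][1]` → ans = 24
So ans = 24

Answer: 24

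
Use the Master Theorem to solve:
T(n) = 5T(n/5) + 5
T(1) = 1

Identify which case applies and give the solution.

a=5, b=5, f(n)=5. log_5(5) = 1. Since c=0 < 1, Case 1 applies: T(n) = Θ(n^log_b(a)) = O(n).

Answer: O(n) - Case 1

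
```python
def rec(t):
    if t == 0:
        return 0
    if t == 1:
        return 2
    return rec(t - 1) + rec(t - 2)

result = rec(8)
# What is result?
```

Build up from base cases: rec(0)=0, rec(1)=2, rec(2)=2, rec(3)=4, rec(4)=6, rec(5)=10, rec(6)=16, ..., rec(8)=42

Answer: 42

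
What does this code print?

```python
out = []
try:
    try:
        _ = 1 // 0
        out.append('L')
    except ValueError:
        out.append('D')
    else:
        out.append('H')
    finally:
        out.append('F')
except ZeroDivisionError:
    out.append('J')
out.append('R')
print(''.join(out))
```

Execution trace: 'F' (finally) → 'J' (outer except ZeroDivisionError) → 'R' (after the try/except). Output: FJR

Answer: FJR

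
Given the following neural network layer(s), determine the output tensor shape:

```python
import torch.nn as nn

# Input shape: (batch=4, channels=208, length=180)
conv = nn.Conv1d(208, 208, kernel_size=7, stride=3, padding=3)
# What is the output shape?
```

Input: (4, 208, 180) -> Output: (4, 208, 60)

Answer: (4, 208, 60)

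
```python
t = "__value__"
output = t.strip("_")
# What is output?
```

Trace:
`t = "__value__"` → t = '__value__'
`output = t.strip("_")` → output = 'value'
So output = 'value'

Answer: 'value'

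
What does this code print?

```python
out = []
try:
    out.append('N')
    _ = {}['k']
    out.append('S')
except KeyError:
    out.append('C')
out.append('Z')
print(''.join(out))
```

Execution trace: 'N' (try body) → 'C' (except KeyError) → 'Z' (after the try/except). Output: NCZ

Answer: NCZ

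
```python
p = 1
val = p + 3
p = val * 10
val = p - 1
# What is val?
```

Trace:
`p = 1` → p = 1
`val = p + 3` → val = 4
`p = val * 10` → p = 40
`val = p - 1` → val = 39
So val = 39

Answer: 39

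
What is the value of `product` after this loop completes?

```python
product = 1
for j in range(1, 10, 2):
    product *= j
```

Product of 1, 3, 5, ... up to 9
`product` takes the values: 1 → 3 → 15 → 105 → 945

Answer: 945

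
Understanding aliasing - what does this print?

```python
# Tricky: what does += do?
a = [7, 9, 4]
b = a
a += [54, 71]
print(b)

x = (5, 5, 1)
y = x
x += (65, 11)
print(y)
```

Key concept: += behavior differs for mutable vs immutable.
Step by step:
`a = [7, 9, 4]` → a = [7, 9, 4]
`b = a` → b = [7, 9, 4] (same object as a)
`a += [54, 71]` → a = [7, 9, 4, 54, 71] (same object as b); b = [7, 9, 4, 54, 71] (same object as a)
`print(b)` → prints [7, 9, 4, 54, 71]
`x = (5, 5, 1)` → x = (5, 5, 1)
`y = x` → y = (5, 5, 1)
`x += (65, 11)` → x = (5, 5, 1, 65, 11)
`print(y)` → prints (5, 5, 1)

Answer:
[7, 9, 4, 54, 71]
(5, 5, 1)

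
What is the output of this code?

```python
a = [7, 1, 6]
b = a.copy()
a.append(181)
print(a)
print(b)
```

Key concept: list.copy() creates independent copy.
Step by step:
`a = [7, 1, 6]` → a = [7, 1, 6]
`b = a.copy()` → b = [7, 1, 6]
`a.append(181)` → a = [7, 1, 6, 181]
`print(a)` → prints [7, 1, 6, 181]
`print(b)` → prints [7, 1, 6]

Answer:
[7, 1, 6, 181]
[7, 1, 6]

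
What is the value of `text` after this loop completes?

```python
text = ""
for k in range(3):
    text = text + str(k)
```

Concatenate digits 0 to 2
`text` takes the values: "" → "0" → "01" → "012"

Answer: "012"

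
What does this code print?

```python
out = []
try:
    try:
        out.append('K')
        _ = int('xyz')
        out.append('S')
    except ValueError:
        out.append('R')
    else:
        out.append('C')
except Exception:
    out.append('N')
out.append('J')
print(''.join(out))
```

Execution trace: 'K' (inner try body) → 'R' (inner except ValueError) → 'J' (after the try/except). Output: KRJ

Answer: KRJ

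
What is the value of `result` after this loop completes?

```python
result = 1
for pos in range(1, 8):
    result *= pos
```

7! = 5040
`result` takes the values: 1 → 2 → 6 → 24 → 120 → 720 → 5040

Answer: 5040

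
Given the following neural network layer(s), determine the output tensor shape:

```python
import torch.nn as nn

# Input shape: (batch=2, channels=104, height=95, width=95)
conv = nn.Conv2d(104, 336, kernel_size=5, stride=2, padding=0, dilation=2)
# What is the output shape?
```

Input: (2, 104, 95, 95) -> Output: (2, 336, 44, 44)

Answer: (2, 336, 44, 44)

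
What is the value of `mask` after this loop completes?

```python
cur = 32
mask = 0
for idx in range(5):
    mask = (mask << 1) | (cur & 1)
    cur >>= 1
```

Reverse lowest 5 bits of 32
`mask` takes the values: 0

Answer: 0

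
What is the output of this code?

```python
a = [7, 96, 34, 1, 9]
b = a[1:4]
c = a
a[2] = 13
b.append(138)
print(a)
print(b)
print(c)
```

Key concept: slice vs alias.
Step by step:
`a = [7, 96, 34, 1, 9]` → a = [7, 96, 34, 1, 9]
`b = a[1:4]` → b = [96, 34, 1]
`c = a` → c = [7, 96, 34, 1, 9] (same object as a)
`a[2] = 13` → a = [7, 96, 13, 1, 9] (same object as c); c = [7, 96, 13, 1, 9] (same object as a)
`b.append(138)` → b = [96, 34, 1, 138]
`print(a)` → prints [7, 96, 13, 1, 9]
`print(b)` → prints [96, 34, 1, 138]
`print(c)` → prints [7, 96, 13, 1, 9]

Answer:
[7, 96, 13, 1, 9]
[96, 34, 1, 138]
[7, 96, 13, 1, 9]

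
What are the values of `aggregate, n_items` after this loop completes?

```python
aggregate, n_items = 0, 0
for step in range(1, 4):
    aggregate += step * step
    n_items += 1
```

Sum of squares and count
`aggregate, n_items` takes the values: (0, 0) → (1, 0) → (1, 1) → (5, 1) → (5, 2) → (14, 2) → (14, 3)

Answer: 14, 3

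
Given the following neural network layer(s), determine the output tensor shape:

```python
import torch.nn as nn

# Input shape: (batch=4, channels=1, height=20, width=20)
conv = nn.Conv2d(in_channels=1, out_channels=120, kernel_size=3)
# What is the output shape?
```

Input: (4, 1, 20, 20) -> Output: (4, 120, 18, 18)

Answer: (4, 120, 18, 18)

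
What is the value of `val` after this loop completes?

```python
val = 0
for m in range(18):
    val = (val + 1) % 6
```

Increment mod 6, 18 times = 0
`val` takes the values: 0 → 1 → 2 → 3 → 4 → 5 → 0 → 1 → 2 → 3 → 4 → 5 → 0 → 1 → 2 → 3 → 4 → 5 → 0

Answer: 0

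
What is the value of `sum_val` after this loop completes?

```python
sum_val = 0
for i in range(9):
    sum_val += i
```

Sum of 0 to 8 = 36
`sum_val` takes the values: 0 → 1 → 3 → 6 → 10 → 15 → 21 → 28 → 36

Answer: 36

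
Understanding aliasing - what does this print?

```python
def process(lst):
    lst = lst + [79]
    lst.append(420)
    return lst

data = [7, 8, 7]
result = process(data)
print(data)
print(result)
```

Key concept: rebinding parameter vs mutation.
Step by step:
`data = [7, 8, 7]` → data = [7, 8, 7]
`result = process(data)` → result = [7, 8, 7, 79, 420]
`print(data)` → prints [7, 8, 7]
`print(result)` → prints [7, 8, 7, 79, 420]

Answer:
[7, 8, 7]
[7, 8, 7, 79, 420]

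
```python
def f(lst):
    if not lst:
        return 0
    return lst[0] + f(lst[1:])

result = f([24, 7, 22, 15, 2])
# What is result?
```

24 + 7 + 22 + 15 + 2 + 0 = 70

Answer: 70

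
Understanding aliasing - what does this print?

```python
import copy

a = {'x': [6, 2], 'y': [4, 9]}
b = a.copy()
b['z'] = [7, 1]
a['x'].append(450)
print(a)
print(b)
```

Key concept: shallow copy of dict with mutable values.
Step by step:
`a = {'x': [6, 2], 'y': [4, 9]}` → a = {'x': [6, 2], 'y': [4, 9]}
`b = a.copy()` → b = {'x': [6, 2], 'y': [4, 9]}
`b['z'] = [7, 1]` → b = {'x': [6, 2], 'y': [4, 9], 'z': [7, 1]}
`a['x'].append(450)` → a = {'x': [6, 2, 450], 'y': [4, 9]}; b = {'x': [6, 2, 450], 'y': [4, 9], 'z': [7, 1]}
`print(a)` → prints {'x': [6, 2, 450], 'y': [4, 9]}
`print(b)` → prints {'x': [6, 2, 450], 'y': [4, 9], 'z': [7, 1]}

Answer:
{'x': [6, 2, 450], 'y': [4, 9]}
{'x': [6, 2, 450], 'y': [4, 9], 'z': [7, 1]}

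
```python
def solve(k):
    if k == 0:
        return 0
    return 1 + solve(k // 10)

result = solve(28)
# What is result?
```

Count of digits of 28: 2

Answer: 2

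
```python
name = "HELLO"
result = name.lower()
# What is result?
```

Trace:
`name = "HELLO"` → name = 'HELLO'
`result = name.lower()` → result = 'hello'
So result = 'hello'

Answer: 'hello'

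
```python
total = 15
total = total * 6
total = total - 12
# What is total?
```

Trace:
`total = 15` → total = 15
`total = total * 6` → total = 90
`total = total - 12` → total = 78
So total = 78

Answer: 78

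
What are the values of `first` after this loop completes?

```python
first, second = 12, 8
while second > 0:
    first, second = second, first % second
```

GCD of 12 and 8
`first` takes the values: 12 → 8 → 4

Answer: 4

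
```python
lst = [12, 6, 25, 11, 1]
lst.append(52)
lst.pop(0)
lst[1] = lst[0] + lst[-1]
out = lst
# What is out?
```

Trace:
`lst = [12, 6, 25, 11, 1]` → lst = [12, 6, 25, 11, 1]
`lst.append(52)` → lst = [12, 6, 25, 11, 1, 52]
`lst.pop(0)` → lst = [6, 25, 11, 1, 52]
`lst[1] = lst[0] + lst[-1]` → lst = [6, 58, 11, 1, 52]
`out = lst` → out = [6, 58, 11, 1, 52]
So out = [6, 58, 11, 1, 52]

Answer: [6, 58, 11, 1, 52]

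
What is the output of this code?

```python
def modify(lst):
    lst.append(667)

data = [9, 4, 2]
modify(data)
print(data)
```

Key concept: function modifies passed list.
Step by step:
`data = [9, 4, 2]` → data = [9, 4, 2]
`modify(data)` → data = [9, 4, 2, 667]
`print(data)` → prints [9, 4, 2, 667]

Answer: [9, 4, 2, 667]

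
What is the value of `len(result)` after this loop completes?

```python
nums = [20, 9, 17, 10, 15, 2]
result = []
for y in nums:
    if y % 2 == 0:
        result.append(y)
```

Count even numbers in [20, 9, 17, 10, 15, 2]
`result` takes the values: [] → [20] → [20, 10] → [20, 10, 2]
So `len(result)` = 3

Answer: 3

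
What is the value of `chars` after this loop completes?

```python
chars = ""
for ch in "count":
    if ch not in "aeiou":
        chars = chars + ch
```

Remove vowels from 'count'
`chars` takes the values: "" → "c" → "cn" → "cnt"

Answer: "cnt"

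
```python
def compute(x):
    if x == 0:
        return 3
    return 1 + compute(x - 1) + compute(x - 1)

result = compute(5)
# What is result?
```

compute(x) = 1 + 2·compute(x-1), compute(0)=3. Closed form: (3+1)·2^5 - 1 = 127.

Answer: 127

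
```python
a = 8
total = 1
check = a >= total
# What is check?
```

Trace:
`a = 8` → a = 8
`total = 1` → total = 1
`check = a >= total` → check = True
So check = True

Answer: True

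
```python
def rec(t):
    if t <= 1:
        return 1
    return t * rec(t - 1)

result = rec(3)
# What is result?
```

rec(3) = 3 * 2 * 1 = 6

Answer: 6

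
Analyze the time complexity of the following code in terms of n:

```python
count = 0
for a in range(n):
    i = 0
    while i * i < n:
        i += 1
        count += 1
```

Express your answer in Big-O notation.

Each loop level contributes: n × √n. Multiplying the contributions gives O(n√n).

Answer: O(n√n)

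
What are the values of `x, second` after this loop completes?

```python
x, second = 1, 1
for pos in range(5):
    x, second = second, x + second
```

Fibonacci: after 5 iterations
`x, second` takes the values: (1, 1) → (1, 2) → (2, 3) → (3, 5) → (5, 8) → (8, 13)

Answer: 8, 13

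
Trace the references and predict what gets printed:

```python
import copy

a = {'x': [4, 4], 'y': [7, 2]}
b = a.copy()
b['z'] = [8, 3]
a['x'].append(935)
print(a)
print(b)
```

Key concept: shallow copy of dict with mutable values.
Step by step:
`a = {'x': [4, 4], 'y': [7, 2]}` → a = {'x': [4, 4], 'y': [7, 2]}
`b = a.copy()` → b = {'x': [4, 4], 'y': [7, 2]}
`b['z'] = [8, 3]` → b = {'x': [4, 4], 'y': [7, 2], 'z': [8, 3]}
`a['x'].append(935)` → a = {'x': [4, 4, 935], 'y': [7, 2]}; b = {'x': [4, 4, 935], 'y': [7, 2], 'z': [8, 3]}
`print(a)` → prints {'x': [4, 4, 935], 'y': [7, 2]}
`print(b)` → prints {'x': [4, 4, 935], 'y': [7, 2], 'z': [8, 3]}

Answer:
{'x': [4, 4, 935], 'y': [7, 2]}
{'x': [4, 4, 935], 'y': [7, 2], 'z': [8, 3]}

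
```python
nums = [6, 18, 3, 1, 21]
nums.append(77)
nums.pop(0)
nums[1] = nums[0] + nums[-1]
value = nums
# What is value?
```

Trace:
`nums = [6, 18, 3, 1, 21]` → nums = [6, 18, 3, 1, 21]
`nums.append(77)` → nums = [6, 18, 3, 1, 21, 77]
`nums.pop(0)` → nums = [18, 3, 1, 21, 77]
`nums[1] = nums[0] + nums[-1]` → nums = [18, 95, 1, 21, 77]
`value = nums` → value = [18, 95, 1, 21, 77]
So value = [18, 95, 1, 21, 77]

Answer: [18, 95, 1, 21, 77]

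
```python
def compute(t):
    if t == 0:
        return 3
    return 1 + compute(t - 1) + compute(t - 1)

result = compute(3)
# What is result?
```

compute(t) = 1 + 2·compute(t-1), compute(0)=3. Closed form: (3+1)·2^3 - 1 = 31.

Answer: 31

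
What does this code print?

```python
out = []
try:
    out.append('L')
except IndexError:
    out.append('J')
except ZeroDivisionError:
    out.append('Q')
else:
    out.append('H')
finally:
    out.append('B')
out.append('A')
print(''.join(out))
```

Execution trace: 'L' (try body, no exception) → 'H' (else) → 'B' (finally) → 'A' (after the try/except). Output: LHBA

Answer: LHBA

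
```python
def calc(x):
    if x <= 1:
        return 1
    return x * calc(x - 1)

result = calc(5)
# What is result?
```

calc(5) = 5 * 4 * 3 * 2 * 1 = 120

Answer: 120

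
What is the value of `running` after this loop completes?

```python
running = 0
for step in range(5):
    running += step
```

Sum of 0 to 4 = 10
`running` takes the values: 0 → 1 → 3 → 6 → 10

Answer: 10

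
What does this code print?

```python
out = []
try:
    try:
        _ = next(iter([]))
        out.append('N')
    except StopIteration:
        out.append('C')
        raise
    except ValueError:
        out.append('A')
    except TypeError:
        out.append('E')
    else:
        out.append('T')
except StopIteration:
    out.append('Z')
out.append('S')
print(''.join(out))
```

Execution trace: 'C' (inner except StopIteration) → 'Z' (outer except StopIteration) → 'S' (after the try/except). Output: CZS

Answer: CZS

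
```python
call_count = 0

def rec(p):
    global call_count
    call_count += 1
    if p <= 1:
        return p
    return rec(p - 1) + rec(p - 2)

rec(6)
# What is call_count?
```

Calls(p) = 1 + Calls(p-1) + Calls(p-2); Calls(0)=Calls(1)=1. For p=6 this gives 25.

Answer: 25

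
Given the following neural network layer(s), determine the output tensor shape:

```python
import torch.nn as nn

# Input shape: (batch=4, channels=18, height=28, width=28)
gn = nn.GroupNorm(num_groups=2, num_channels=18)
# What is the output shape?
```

Input: (4, 18, 28, 28) -> Output: (4, 18, 28, 28)

Answer: (4, 18, 28, 28)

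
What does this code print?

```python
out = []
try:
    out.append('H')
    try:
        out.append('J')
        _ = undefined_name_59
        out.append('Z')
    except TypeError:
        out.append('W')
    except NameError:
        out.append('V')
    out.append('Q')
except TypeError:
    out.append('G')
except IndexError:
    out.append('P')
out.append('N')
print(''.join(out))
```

Execution trace: 'H' (try body) → 'J' (inner try body) → 'V' (inner except NameError) → 'Q' (try body, no exception) → 'N' (after the try/except). Output: HJVQN

Answer: HJVQN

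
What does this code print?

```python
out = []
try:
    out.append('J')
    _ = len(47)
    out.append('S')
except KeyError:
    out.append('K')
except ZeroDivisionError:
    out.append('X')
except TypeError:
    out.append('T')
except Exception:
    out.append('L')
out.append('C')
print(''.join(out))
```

Execution trace: 'J' (try body) → 'T' (except TypeError) → 'C' (after the try/except). Output: JTC

Answer: JTC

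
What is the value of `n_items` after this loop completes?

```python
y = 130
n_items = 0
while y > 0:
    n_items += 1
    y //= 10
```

Count digits by repeated division by 10
`n_items` takes the values: 0 → 1 → 2 → 3

Answer: 3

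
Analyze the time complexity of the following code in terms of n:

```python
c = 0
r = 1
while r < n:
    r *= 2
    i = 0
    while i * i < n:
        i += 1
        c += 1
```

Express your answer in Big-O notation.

Each loop level contributes: log n × √n. Multiplying the contributions gives O(√n log n).

Answer: O(√n log n)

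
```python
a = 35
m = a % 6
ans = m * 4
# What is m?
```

Trace:
`a = 35` → a = 35
`m = a % 6` → m = 5
`ans = m * 4` → ans = 20
So m = 5

Answer: 5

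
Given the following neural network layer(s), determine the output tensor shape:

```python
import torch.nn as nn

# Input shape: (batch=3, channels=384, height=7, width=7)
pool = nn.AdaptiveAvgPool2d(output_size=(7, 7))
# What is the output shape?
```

Input: (3, 384, 7, 7) -> Output: (3, 384, 7, 7)

Answer: (3, 384, 7, 7)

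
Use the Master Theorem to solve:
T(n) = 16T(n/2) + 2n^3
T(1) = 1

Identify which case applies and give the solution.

a=16, b=2, f(n)=2n^3. log_2(16) = 4. Since c=3 < 4, Case 1 applies: T(n) = Θ(n^log_b(a)) = O(n^4).

Answer: O(n^4) - Case 1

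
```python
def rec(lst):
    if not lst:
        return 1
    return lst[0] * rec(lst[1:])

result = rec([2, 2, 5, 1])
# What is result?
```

Product over [2, 2, 5, 1] = 2 * 2 * 5 * 1 = 20

Answer: 20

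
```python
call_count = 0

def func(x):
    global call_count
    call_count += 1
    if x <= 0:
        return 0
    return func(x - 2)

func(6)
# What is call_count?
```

Linear recursion stepping by 2: 4 calls from x=6 down to ≤0.

Answer: 4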